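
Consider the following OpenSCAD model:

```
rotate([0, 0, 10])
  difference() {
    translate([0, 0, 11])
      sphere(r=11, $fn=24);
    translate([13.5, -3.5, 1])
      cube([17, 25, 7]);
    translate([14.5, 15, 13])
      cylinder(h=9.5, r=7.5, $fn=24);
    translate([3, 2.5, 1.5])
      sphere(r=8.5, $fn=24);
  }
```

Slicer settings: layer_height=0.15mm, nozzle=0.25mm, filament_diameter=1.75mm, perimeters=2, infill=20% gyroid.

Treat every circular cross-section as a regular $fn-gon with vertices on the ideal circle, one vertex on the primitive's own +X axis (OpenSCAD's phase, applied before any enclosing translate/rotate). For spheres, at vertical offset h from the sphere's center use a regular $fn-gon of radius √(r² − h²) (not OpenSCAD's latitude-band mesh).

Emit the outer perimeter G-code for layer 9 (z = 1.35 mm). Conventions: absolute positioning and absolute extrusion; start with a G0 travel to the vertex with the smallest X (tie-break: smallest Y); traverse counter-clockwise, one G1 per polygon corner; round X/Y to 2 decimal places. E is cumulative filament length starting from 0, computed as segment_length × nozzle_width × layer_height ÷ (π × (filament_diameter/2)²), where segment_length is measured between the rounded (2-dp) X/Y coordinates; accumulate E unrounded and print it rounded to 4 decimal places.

G0 X-5.22 Y-0.49 Z1.35
G1 X-5.20 Y-0.92 E0.0067
G1 X-4.79 Y-2.23 E0.0281
G1 X-4.04 Y-3.39 E0.0496
G1 X-3.03 Y-4.33 E0.0712
G1 X-1.81 Y-4.96 E0.0926
G1 X-0.46 Y-5.26 E0.1141
G1 X0.57 Y-5.21 E0.1302
G1 X-0.39 Y-5.00 E0.1455
G1 X-2.35 Y-3.98 E0.1800
G1 X-3.99 Y-2.48 E0.2146
G1 X-5.18 Y-0.61 E0.2492
G1 X-5.22 Y-0.49 E0.2512

At z = 1.35 mm: the r=11 sphere slices to a regular 24-gon of circumradius 5.280 (√(r²−h²) with h=9.65 from center); the cube at (13.5, -3.5) is present — its section is the full 17×25 rectangle; the cylinder at (14.5, 15) does not reach this height (z outside [13, 22.5]); the sphere at (3, 2.5): section is a regular 24-gon, circumradius = √(r²−h²) = √(8.5²−0.15²) = 8.499; Subtracting the remaining from the first: starting from the r=11 sphere, the 17×25 cube at (13.5, -3.5) misses the remaining region (no effect); the r=8.5 sphere at (3, 2.5) partially overlaps it — only the 82.83 mm² overlap (of its 224.33 mm²) is removed, clipping the outline — 1 connected region; (whole slice rotated 10° about Z — lengths, areas and connectivity unchanged). The outline is a single polygon with 12 vertices. Extrusion per mm of travel: 0.25 × 0.15 / (π × 0.875²) = 0.015591. Accumulating E over each segment gives final E = 0.2512.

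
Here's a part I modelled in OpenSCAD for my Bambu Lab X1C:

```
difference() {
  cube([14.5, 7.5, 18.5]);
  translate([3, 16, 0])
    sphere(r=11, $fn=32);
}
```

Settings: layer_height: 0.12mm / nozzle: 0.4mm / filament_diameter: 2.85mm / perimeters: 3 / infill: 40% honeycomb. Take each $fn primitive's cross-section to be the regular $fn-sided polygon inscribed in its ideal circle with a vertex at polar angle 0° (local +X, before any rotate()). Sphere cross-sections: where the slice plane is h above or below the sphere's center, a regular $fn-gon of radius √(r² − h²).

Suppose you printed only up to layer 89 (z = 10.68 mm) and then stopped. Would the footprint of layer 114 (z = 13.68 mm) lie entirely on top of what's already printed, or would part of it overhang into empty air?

Compare the two slices. At z = 10.68: the cube (footprint 14.5×7.5) is included at this height (area 108.75 mm²); the r=11 sphere at (3, 16) contributes a regular 32-gon of circumradius √(11²−10.68²) = 2.634 (area = (32/2)·2.634²·sin(360°/32) = 21.66 mm²); Taking the first minus the rest: starting from the 14.5×7.5 cube (108.75 mm²), the r=11 sphere at (3, 16) misses the remaining region (no effect) — area = 108.75 mm². At z = 13.68: the cube (footprint 14.5×7.5) is included at this height (area 108.75 mm²); the sphere at (3, 16) is absent (|z−center|=13.680 > r=11); Taking the first minus the rest: none of the subtracted shapes is present at this height, so the 14.5×7.5 cube is unchanged — area = 108.75 mm². Checking containment: the cross-section at z = 13.68 is a subset of the cross-section at z = 10.68.

entirely on top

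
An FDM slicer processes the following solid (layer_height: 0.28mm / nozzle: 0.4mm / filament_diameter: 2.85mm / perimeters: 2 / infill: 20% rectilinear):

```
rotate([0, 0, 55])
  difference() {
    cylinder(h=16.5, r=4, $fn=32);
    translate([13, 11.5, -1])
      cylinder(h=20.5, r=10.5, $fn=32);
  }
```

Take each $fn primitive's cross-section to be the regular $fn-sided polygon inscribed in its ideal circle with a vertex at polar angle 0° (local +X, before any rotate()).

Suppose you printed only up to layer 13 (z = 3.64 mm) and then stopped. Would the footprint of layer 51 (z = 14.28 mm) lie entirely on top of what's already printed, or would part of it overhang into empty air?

Compare the two slices. At z = 3.64: the cylinder: section is a regular 32-gon, circumradius r=4 (area = (32/2)·4.000²·sin(360°/32) = 49.94 mm²); the r=10.5 cylinder at (13, 11.5) gives a regular 32-gon of circumradius 10.5 (constant along its height) (area = (32/2)·10.500²·sin(360°/32) = 344.14 mm²); Taking the first minus the rest: starting from the r=4 cylinder (49.94 mm²), the r=10.5 cylinder at (13, 11.5) misses the remaining region (no effect) — area = 49.94 mm²; (whole slice rotated 55° about Z — lengths, areas and connectivity unchanged). At z = 14.28: the r=4 cylinder contributes a regular 32-gon of circumradius 4 (area = (32/2)·4.000²·sin(360°/32) = 49.94 mm²); the r=10.5 cylinder at (13, 11.5) contributes a regular 32-gon of circumradius 10.5 (area = (32/2)·10.500²·sin(360°/32) = 344.14 mm²); Taking the first minus the rest: starting from the r=4 cylinder (49.94 mm²), the r=10.5 cylinder at (13, 11.5) misses the remaining region (no effect) — area = 49.94 mm²; (rotated 55° about Z; rotation is an isometry so areas/perimeters/island counts are preserved). Checking containment: the cross-section at z = 14.28 is a subset of the cross-section at z = 3.64.

entirely on top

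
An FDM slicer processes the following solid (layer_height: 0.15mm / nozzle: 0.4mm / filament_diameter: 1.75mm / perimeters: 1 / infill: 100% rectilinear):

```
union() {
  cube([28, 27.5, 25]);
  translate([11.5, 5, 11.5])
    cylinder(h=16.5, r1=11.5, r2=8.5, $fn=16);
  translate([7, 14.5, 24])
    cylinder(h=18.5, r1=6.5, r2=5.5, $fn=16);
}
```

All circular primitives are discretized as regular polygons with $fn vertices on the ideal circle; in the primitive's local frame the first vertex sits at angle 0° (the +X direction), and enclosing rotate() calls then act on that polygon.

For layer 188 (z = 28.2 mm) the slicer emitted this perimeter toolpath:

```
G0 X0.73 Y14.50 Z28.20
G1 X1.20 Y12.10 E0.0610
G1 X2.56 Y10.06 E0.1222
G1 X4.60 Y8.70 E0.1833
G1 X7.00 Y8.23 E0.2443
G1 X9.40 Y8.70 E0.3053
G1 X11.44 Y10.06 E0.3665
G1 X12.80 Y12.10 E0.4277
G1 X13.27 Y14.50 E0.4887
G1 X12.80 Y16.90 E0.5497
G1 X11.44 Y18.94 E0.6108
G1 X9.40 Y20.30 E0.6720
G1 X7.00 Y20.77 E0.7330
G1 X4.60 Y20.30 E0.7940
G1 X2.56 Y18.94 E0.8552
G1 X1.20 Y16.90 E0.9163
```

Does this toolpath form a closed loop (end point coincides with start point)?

Start point (G0): (0.73, 14.50). End point (last G1): the path does not return to the start — open.

no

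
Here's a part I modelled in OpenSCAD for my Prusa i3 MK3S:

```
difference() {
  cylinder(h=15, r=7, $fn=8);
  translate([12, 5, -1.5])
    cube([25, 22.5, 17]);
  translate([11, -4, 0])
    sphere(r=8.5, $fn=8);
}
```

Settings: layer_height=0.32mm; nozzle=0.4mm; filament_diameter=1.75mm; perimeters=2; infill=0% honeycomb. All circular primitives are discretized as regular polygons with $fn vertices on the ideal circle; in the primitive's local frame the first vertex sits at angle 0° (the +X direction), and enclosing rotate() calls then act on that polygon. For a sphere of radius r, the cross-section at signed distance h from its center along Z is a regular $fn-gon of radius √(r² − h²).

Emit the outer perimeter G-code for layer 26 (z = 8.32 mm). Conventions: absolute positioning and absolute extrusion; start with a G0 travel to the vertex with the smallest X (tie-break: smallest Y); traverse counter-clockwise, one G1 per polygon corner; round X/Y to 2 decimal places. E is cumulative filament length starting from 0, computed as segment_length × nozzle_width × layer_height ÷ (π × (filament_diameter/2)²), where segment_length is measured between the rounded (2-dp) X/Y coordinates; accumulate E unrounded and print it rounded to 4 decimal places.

G0 X-7.00 Y0.00 Z8.32
G1 X-4.95 Y-4.95 E0.2851
G1 X0.00 Y-7.00 E0.5702
G1 X4.95 Y-4.95 E0.8554
G1 X7.00 Y0.00 E1.1405
G1 X4.95 Y4.95 E1.4256
G1 X0.00 Y7.00 E1.7107
G1 X-4.95 Y4.95 E1.9958
G1 X-7.00 Y0.00 E2.2809

At z = 8.32 mm: the r=7 cylinder contributes a regular 8-gon of circumradius 7; the cube at (12, 5) (footprint 25×22.5) is included at this height; the r=8.5 sphere at (11, -4) contributes a regular 8-gon of circumradius √(8.5²−8.32²) = 1.740; After the difference (first − rest): starting from the r=7 cylinder, the 25×22.5 cube at (12, 5) misses the remaining region (no effect); the r=8.5 sphere at (11, -4) misses the remaining region (no effect) — 1 connected region. The outline is a single polygon with 8 vertices. Extrusion per mm of travel: 0.4 × 0.32 / (π × 0.875²) = 0.053216. Accumulating E over each segment gives final E = 2.2809.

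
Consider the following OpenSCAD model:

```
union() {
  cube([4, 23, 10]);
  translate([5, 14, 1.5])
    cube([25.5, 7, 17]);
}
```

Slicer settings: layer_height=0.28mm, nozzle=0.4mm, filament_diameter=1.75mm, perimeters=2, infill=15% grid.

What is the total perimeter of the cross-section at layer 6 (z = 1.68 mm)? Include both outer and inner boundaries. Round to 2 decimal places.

At z = 1.68 mm: the cube (footprint 4×23) is included at this height (perimeter 54.00 mm); the 25.5×7 cube at (5, 14) contributes its full rectangle (perimeter 65.00 mm); Merging all regions: the 2 present regions are separate (no shared area or edge), so areas and boundary lengths simply add and each stays a separate island — boundary = 119.00 mm. Overall, the cross-section has 2 separate islands. Total boundary length (outer) = 119.00 mm.

119.00 mm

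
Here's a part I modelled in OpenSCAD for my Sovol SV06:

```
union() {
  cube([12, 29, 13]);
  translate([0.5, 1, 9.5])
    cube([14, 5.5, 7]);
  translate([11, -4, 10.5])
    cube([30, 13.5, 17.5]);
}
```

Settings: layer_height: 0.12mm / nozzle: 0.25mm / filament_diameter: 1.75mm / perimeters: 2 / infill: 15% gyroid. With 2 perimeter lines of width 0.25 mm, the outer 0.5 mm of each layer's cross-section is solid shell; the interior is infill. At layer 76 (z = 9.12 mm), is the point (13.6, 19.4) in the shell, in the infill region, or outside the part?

outside

At z = 9.12 mm: the 12×29 cube contributes its full rectangle; the cube at (0.5, 1) is not intersected at this z (z outside [9.5, 16.5]); the cube at (11, -4) does not reach this height (z outside [10.5, 28]); Taking the union: only the 12×29 cube is present, so the union is just that shape — 1 connected region. Overall, the cross-section is a single solid region. The nearest boundary edge runs (12.00, 0.00)→(12.00, 29.00); distance from the point to it = 1.60 mm. The point is not inside any of the regions above, so it lies outside the cross-section (1.60 mm from the nearest boundary).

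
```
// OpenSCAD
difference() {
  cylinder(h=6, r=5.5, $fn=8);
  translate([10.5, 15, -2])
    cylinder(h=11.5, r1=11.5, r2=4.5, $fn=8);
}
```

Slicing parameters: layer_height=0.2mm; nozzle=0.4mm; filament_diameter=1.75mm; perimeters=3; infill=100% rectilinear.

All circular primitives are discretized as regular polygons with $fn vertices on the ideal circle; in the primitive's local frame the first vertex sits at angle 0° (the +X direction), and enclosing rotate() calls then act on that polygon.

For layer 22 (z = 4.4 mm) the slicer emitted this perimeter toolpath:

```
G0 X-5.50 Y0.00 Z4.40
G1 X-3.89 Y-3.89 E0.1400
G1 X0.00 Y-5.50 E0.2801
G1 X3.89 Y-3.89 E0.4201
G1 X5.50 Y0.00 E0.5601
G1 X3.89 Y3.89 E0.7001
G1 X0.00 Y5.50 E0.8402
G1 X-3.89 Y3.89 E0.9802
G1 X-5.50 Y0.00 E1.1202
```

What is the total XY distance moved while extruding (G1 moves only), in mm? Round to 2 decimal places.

33.68 mm

Sum the Euclidean lengths of each G1 segment: total = 33.68 mm.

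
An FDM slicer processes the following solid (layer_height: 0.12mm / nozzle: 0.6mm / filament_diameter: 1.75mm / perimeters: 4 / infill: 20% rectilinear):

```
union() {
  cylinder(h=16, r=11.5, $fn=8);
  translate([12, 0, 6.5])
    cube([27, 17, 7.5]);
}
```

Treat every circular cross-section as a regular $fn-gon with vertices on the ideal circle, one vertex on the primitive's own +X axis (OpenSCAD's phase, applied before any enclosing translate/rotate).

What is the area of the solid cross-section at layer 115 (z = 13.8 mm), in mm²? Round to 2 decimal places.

833.06 mm²

At z = 13.8 mm: the r=11.5 cylinder gives a regular 8-gon of circumradius 11.5 (constant along its height) (area = (8/2)·11.500²·sin(360°/8) = 374.06 mm²); the cube at (12, 0) (footprint 27×17) is included at this height (area 459.00 mm²); Combining (union): the 2 present regions are separate (no shared area or edge), so areas and boundary lengths simply add and each stays a separate island — area = 833.06 mm². Overall, the cross-section has 2 separate islands. Net area = 833.06 mm².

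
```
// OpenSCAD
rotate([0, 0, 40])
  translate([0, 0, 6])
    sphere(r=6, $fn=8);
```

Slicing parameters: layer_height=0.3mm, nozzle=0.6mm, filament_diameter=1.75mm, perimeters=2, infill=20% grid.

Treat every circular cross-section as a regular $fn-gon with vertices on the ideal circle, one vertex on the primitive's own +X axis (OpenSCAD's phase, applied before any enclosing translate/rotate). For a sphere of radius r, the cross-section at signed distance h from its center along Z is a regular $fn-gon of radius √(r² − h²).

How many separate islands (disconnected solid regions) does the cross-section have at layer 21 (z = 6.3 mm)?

1

At z = 6.3 mm: the r=6 sphere slices to a regular 8-gon of circumradius 5.992 (√(r²−h²) with h=0.3 from center); (whole slice rotated 40° about Z — lengths, areas and connectivity unchanged). Overall, the cross-section is a single solid region. Island count = 1.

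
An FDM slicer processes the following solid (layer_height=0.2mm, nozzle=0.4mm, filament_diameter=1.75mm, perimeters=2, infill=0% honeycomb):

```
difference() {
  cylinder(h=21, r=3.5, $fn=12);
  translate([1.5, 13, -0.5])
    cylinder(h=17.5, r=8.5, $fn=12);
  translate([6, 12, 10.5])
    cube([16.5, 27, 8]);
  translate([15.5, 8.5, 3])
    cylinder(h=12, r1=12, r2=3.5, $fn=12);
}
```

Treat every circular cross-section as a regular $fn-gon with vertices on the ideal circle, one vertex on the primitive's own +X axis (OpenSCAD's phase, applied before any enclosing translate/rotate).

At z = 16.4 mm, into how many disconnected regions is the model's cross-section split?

At z = 16.4 mm: the r=3.5 cylinder gives a regular 12-gon of circumradius 3.5 (constant along its height); the r=8.5 cylinder at (1.5, 13) gives a regular 12-gon of circumradius 8.5 (constant along its height); the cube at (6, 12) (footprint 16.5×27) is included at this height; the cone at (15.5, 8.5) is absent (z outside [3, 15]); After the difference (first − rest): starting from the r=3.5 cylinder, the r=8.5 cylinder at (1.5, 13) misses the remaining region (no effect); the 16.5×27 cube at (6, 12) misses the remaining region (no effect) — 1 connected region. The result has 1 disconnected region.

1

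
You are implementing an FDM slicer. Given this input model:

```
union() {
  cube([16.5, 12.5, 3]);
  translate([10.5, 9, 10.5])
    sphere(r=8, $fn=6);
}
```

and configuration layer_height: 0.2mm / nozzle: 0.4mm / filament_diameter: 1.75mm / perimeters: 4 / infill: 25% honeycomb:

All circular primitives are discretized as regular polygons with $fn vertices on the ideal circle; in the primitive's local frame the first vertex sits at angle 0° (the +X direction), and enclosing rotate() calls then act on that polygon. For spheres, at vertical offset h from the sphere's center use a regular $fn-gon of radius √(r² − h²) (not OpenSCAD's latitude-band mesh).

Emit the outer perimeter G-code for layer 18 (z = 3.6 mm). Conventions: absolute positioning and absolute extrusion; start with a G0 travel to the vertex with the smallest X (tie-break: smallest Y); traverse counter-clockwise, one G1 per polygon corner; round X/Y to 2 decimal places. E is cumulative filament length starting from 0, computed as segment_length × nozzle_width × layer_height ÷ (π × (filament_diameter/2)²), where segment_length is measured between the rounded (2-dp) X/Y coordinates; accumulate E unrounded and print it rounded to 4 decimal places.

G0 X6.45 Y9.00 Z3.60
G1 X8.48 Y5.49 E0.1349
G1 X12.52 Y5.49 E0.2692
G1 X14.55 Y9.00 E0.4041
G1 X12.52 Y12.51 E0.5390
G1 X8.48 Y12.51 E0.6733
G1 X6.45 Y9.00 E0.8082

At z = 3.6 mm: the cube is not intersected at this z (z outside [0, 3]); the r=8 sphere at (10.5, 9) slices to a regular 6-gon of circumradius 4.048 (√(r²−h²) with h=6.9 from center); Taking the union: only the r=8 sphere at (10.5, 9) is present, so the union is just that shape — 1 connected region. The outline is a single polygon with 6 vertices. Extrusion per mm of travel: 0.4 × 0.2 / (π × 0.875²) = 0.033260. Accumulating E over each segment gives final E = 0.8082.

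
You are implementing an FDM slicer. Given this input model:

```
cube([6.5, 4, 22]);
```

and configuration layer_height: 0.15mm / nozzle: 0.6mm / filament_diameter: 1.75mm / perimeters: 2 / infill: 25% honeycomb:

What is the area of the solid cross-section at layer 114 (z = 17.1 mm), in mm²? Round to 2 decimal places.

26.00 mm²

At z = 17.1 mm: the cube (footprint 6.5×4) is included at this height (area 26.00 mm²). Overall, the cross-section is a single solid region. Net area = 26.00 mm².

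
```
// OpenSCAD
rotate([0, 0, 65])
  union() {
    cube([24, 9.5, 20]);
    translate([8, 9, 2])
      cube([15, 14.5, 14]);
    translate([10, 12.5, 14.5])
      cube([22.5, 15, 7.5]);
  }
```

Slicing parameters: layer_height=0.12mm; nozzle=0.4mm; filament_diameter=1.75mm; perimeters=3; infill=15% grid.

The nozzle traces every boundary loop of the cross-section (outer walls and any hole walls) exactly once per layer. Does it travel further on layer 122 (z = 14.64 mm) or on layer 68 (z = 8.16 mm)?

layer 122 (z = 14.64 mm)

Layer 122 (z = 14.64): the cube is present — its section is the full 24×9.5 rectangle (perimeter 67.00 mm); the cube at (8, 9) (footprint 15×14.5) is included at this height (perimeter 59.00 mm); the 22.5×15 cube at (10, 12.5) contributes its full rectangle (perimeter 75.00 mm); Taking the union: the regions partially overlap (shared area 150.50 mm²), so the edge portions inside another operand are dropped and the merged outline is re-measured after clipping — boundary = 122.00 mm; (whole slice rotated 65° about Z — lengths, areas and connectivity unchanged). So its perimeter = 122.00 mm. Layer 68 (z = 8.16): the 24×9.5 cube contributes its full rectangle (perimeter 67.00 mm); the cube at (8, 9) is present — its section is the full 15×14.5 rectangle (perimeter 59.00 mm); the cube at (10, 12.5) is absent (z outside [14.5, 22]); Taking the union: the regions partially overlap (shared area 7.50 mm²), so the edge portions inside another operand are dropped and the merged outline is re-measured after clipping — boundary = 95.00 mm; (rotated 65° about Z; rotation is an isometry so areas/perimeters/island counts are preserved). So its perimeter = 95.00 mm. Layer 122 is larger (122.00 vs 95.00 mm).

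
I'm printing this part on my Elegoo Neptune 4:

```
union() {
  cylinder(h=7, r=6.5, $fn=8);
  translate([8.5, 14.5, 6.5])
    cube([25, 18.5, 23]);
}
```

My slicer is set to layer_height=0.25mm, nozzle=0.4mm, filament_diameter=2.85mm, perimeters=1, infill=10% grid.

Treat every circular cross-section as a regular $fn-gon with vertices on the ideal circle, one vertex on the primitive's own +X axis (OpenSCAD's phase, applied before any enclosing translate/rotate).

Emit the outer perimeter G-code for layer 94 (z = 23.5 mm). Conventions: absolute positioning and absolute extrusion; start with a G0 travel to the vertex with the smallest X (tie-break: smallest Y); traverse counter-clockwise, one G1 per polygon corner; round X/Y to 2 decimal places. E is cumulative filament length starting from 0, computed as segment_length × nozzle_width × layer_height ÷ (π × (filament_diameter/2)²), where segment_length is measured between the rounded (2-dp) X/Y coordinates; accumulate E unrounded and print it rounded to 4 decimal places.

G0 X8.50 Y14.50 Z23.50
G1 X33.50 Y14.50 E0.3919
G1 X33.50 Y33.00 E0.6819
G1 X8.50 Y33.00 E1.0738
G1 X8.50 Y14.50 E1.3638

At z = 23.5 mm: the cylinder is absent (z outside [0, 7]); the cube at (8.5, 14.5) (footprint 25×18.5) is included at this height; Merging all regions: only the 25×18.5 cube at (8.5, 14.5) is present, so the union is just that shape — 1 connected region. The outline is a single polygon with 4 vertices. Extrusion per mm of travel: 0.4 × 0.25 / (π × 1.425²) = 0.015675. Accumulating E over each segment gives final E = 1.3638.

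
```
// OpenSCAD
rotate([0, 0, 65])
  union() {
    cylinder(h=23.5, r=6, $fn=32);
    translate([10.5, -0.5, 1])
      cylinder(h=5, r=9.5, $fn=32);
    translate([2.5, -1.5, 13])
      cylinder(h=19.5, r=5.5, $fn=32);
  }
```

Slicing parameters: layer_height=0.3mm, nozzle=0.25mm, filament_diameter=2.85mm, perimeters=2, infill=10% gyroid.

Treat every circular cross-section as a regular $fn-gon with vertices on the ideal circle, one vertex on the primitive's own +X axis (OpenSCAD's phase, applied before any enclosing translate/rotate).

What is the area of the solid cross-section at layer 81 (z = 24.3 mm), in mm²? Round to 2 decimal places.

At z = 24.3 mm: the cylinder is not intersected at this z (z outside [0, 23.5]); the cylinder at (10.5, -0.5) does not reach this height (z outside [1, 6]); the r=5.5 cylinder at (2.5, -1.5) contributes a regular 32-gon of circumradius 5.5 (area = (32/2)·5.500²·sin(360°/32) = 94.42 mm²); Combining (union): only the r=5.5 cylinder at (2.5, -1.5) is present, so the union is just that shape — area = 94.42 mm²; (whole slice rotated 65° about Z — lengths, areas and connectivity unchanged). Overall, the cross-section is a single solid region. Net area = 94.42 mm².

94.42 mm²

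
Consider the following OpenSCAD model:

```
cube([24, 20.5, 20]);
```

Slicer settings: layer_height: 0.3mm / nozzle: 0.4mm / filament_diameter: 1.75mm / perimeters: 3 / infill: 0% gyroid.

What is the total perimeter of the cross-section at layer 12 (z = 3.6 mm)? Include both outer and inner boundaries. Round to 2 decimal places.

At z = 3.6 mm: the cube is present — its section is the full 24×20.5 rectangle (perimeter 89.00 mm). Overall, the cross-section is a single solid region. Total boundary length (outer) = 89.00 mm.

89.00 mm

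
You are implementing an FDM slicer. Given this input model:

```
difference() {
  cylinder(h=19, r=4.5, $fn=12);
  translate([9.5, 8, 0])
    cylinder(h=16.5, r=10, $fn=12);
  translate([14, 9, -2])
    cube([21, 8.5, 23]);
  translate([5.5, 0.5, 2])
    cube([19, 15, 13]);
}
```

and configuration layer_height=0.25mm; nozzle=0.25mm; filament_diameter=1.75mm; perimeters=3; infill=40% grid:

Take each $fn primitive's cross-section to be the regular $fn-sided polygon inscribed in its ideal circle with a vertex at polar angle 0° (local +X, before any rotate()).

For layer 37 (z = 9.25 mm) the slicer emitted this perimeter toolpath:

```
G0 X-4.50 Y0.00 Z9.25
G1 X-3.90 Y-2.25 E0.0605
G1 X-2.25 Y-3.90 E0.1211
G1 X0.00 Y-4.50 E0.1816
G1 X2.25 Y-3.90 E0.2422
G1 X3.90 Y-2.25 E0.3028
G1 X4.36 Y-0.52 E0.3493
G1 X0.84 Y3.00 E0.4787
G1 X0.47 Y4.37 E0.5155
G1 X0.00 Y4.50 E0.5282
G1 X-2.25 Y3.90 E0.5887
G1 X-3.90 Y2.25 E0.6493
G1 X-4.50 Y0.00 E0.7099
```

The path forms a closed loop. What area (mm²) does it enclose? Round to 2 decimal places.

53.37 mm²

Apply the shoelace formula to the sequence of (X, Y) vertices; enclosed area = 53.37 mm².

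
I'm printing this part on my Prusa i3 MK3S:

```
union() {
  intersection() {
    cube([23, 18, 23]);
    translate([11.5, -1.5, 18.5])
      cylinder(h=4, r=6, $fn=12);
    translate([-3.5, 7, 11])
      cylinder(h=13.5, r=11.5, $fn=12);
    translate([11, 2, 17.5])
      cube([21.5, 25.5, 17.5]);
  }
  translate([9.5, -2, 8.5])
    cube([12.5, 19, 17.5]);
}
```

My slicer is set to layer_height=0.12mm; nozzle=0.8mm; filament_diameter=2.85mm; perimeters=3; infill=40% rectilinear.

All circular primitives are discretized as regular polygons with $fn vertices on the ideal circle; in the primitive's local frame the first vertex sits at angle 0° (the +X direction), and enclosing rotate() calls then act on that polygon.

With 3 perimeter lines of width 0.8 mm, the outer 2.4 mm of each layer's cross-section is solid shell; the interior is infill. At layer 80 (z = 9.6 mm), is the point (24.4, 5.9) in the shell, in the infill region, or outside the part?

outside

At z = 9.6 mm: the cube (footprint 23×18) is included at this height; the cylinder at (11.5, -1.5) is absent (z outside [18.5, 22.5]); the cylinder at (-3.5, 7) is not intersected at this z (z outside [11, 24.5]); the cube at (11, 2) does not reach this height (z outside [17.5, 35]); Taking the intersection: at least one operand is absent at this height, so nothing remains; the 12.5×19 cube at (9.5, -2) contributes its full rectangle; Combining (union): only the 12.5×19 cube at (9.5, -2) is present, so the union is just that shape — 1 connected region. Overall, the cross-section is a single solid region. The nearest boundary edge runs (22.00, -2.00)→(22.00, 17.00); distance from the point to it = 2.40 mm. The point is not inside any of the regions above, so it lies outside the cross-section (2.40 mm from the nearest boundary).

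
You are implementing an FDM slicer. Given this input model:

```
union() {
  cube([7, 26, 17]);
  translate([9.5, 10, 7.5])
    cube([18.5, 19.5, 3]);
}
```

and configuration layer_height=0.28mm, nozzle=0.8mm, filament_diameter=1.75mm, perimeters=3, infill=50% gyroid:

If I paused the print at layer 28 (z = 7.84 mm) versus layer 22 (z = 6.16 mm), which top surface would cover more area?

layer 28 (z = 7.84 mm)

Layer 28 (z = 7.84): the cube (footprint 7×26) is included at this height (area 182.00 mm²); the cube at (9.5, 10) (footprint 18.5×19.5) is included at this height (area 360.75 mm²); Combining (union): the 2 present regions are separate (no shared area or edge), so areas and boundary lengths simply add and each stays a separate island — area = 542.75 mm². So its area = 542.75 mm². Layer 22 (z = 6.16): the 7×26 cube contributes its full rectangle (area 182.00 mm²); the cube at (9.5, 10) is not intersected at this z (z outside [7.5, 10.5]); Merging all regions: only the 7×26 cube is present, so the union is just that shape — area = 182.00 mm². So its area = 182.00 mm². Layer 28 is larger (542.75 vs 182.00 mm²).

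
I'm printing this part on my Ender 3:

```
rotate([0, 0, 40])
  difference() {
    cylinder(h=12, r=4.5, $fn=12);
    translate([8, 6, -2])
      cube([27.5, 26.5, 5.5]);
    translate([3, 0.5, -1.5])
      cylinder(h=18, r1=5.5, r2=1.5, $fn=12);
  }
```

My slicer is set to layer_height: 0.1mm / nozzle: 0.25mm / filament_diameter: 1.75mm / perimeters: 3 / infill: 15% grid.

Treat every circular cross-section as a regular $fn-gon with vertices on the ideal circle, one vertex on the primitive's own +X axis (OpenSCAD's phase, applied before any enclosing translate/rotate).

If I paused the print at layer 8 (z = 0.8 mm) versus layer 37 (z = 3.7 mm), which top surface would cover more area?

Layer 8 (z = 0.8): the cylinder: section is a regular 12-gon, circumradius r=4.5 (area = (12/2)·4.500²·sin(360°/12) = 60.75 mm²); the cube at (8, 6) (footprint 27.5×26.5) is included at this height (area 728.75 mm²); the cone at (3, 0.5) (r1=5.5→r2=1.5) has section circumradius 4.989 here — a regular 12-gon (area = (12/2)·4.989²·sin(360°/12) = 74.67 mm²); After the difference (first − rest): starting from the r=4.5 cylinder (60.75 mm²), the 27.5×26.5 cube at (8, 6) misses the remaining region (no effect); the cone at (3, 0.5) partially overlaps it — only the 39.65 mm² overlap (of its 74.67 mm²) is removed, clipping the outline — area = 21.10 mm²; (whole slice rotated 40° about Z — lengths, areas and connectivity unchanged). So its area = 21.10 mm². Layer 37 (z = 3.7): the cylinder: section is a regular 12-gon, circumradius r=4.5 (area = (12/2)·4.500²·sin(360°/12) = 60.75 mm²); the cube at (8, 6) is not intersected at this z (z outside [-2, 3.5]); the cone at (3, 0.5) (r1=5.5→r2=1.5) has section circumradius 4.344 here — a regular 12-gon (area = (12/2)·4.344²·sin(360°/12) = 56.62 mm²); After the difference (first − rest): starting from the r=4.5 cylinder (60.75 mm²), the cone at (3, 0.5) partially overlaps it — only the 32.88 mm² overlap (of its 56.62 mm²) is removed, clipping the outline — area = 27.87 mm²; (whole slice rotated 40° about Z — lengths, areas and connectivity unchanged). So its area = 27.87 mm². Layer 37 is larger (27.87 vs 21.10 mm²).

layer 37 (z = 3.7 mm)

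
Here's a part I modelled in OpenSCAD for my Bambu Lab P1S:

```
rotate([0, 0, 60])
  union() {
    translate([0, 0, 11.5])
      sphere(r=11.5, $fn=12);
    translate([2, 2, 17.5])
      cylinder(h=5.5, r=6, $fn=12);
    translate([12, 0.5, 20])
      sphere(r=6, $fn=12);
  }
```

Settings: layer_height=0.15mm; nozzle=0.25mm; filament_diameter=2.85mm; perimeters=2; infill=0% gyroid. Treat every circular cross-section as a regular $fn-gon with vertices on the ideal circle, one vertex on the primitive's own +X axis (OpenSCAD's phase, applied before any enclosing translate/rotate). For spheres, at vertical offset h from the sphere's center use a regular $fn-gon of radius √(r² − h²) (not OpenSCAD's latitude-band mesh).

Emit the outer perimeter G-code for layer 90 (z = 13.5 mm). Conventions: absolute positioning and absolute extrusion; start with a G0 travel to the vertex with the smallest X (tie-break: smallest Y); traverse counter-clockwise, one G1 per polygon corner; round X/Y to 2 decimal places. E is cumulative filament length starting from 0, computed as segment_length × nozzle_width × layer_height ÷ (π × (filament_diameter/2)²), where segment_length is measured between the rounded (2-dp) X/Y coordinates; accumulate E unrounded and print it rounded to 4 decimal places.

G0 X-11.32 Y0.00 Z13.50
G1 X-9.81 Y-5.66 E0.0344
G1 X-5.66 Y-9.81 E0.0689
G1 X0.00 Y-11.32 E0.1034
G1 X5.66 Y-9.81 E0.1378
G1 X9.81 Y-5.66 E0.1723
G1 X11.32 Y0.00 E0.2067
G1 X9.81 Y5.66 E0.2412
G1 X5.66 Y9.81 E0.2757
G1 X0.00 Y11.32 E0.3101
G1 X-5.66 Y9.81 E0.3445
G1 X-9.81 Y5.66 E0.3790
G1 X-11.32 Y0.00 E0.4135

At z = 13.5 mm: the sphere: section is a regular 12-gon, circumradius = √(r²−h²) = √(11.5²−2²) = 11.325; the cylinder at (2, 2) is absent (z outside [17.5, 23]); the sphere at (12, 0.5) does not reach this height (|z−center|=6.500 > r=6); Taking the union: only the r=11.5 sphere is present, so the union is just that shape — 1 connected region; (whole slice rotated 60° about Z — lengths, areas and connectivity unchanged). The outline is a single polygon with 12 vertices. Extrusion per mm of travel: 0.25 × 0.15 / (π × 1.425²) = 0.005878. Accumulating E over each segment gives final E = 0.4135.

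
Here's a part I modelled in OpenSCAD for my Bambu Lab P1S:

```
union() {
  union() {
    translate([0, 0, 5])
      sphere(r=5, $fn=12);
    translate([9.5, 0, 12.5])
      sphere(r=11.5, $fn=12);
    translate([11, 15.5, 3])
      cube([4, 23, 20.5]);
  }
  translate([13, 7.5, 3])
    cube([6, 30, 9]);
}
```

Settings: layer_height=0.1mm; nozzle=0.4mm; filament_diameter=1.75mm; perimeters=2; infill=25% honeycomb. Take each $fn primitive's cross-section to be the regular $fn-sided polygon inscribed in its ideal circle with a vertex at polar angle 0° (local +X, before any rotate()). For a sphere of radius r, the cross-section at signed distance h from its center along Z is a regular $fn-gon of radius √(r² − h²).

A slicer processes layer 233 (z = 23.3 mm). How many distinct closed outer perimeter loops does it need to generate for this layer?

2

At z = 23.3 mm: the sphere is not intersected at this z (|z−center|=18.300 > r=5); the r=11.5 sphere at (9.5, 0) contributes a regular 12-gon of circumradius √(11.5²−10.8²) = 3.951; the cube at (11, 15.5) is present — its section is the full 4×23 rectangle; Combining (union): the 2 present regions are separate (no shared area or edge), so areas and boundary lengths simply add and each stays a separate island — 2 connected regions; the cube at (13, 7.5) is absent (z outside [3, 12]); Merging all regions: only that combined region is present, so the union is just that shape — 2 connected regions. The result has 2 disconnected regions.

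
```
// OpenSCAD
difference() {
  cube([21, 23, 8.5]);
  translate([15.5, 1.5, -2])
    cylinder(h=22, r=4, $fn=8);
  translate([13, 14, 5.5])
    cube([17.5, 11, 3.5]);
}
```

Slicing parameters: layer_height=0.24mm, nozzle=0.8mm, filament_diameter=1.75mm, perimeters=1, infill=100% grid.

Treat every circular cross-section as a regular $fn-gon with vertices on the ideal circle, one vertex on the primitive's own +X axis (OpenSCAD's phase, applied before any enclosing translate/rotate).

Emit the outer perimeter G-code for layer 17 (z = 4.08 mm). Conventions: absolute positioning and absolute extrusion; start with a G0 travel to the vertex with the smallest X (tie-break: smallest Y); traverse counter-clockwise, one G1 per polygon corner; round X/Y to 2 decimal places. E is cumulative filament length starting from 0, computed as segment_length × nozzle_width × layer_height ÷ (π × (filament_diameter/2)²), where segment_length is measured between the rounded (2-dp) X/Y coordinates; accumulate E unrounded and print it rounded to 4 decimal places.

G0 X0.00 Y0.00 Z4.08
G1 X12.12 Y0.00 E0.9675
G1 X11.50 Y1.50 E1.0970
G1 X12.67 Y4.33 E1.3415
G1 X15.50 Y5.50 E1.5859
G1 X18.33 Y4.33 E1.8304
G1 X19.50 Y1.50 E2.0748
G1 X18.88 Y0.00 E2.2044
G1 X21.00 Y0.00 E2.3736
G1 X21.00 Y23.00 E4.2096
G1 X0.00 Y23.00 E5.8859
G1 X0.00 Y0.00 E7.7218

At z = 4.08 mm: the cube (footprint 21×23) is included at this height; the r=4 cylinder at (15.5, 1.5) gives a regular 8-gon of circumradius 4 (constant along its height); the cube at (13, 14) does not reach this height (z outside [5.5, 9]); Subtracting the remaining from the first: starting from the 21×23 cube, the r=4 cylinder at (15.5, 1.5) partially overlaps it — only the 33.70 mm² overlap (of its 45.25 mm²) is removed, clipping the outline — 1 connected region. The outline is a single polygon with 11 vertices. Extrusion per mm of travel: 0.8 × 0.24 / (π × 0.875²) = 0.079824. Accumulating E over each segment gives final E = 7.7218.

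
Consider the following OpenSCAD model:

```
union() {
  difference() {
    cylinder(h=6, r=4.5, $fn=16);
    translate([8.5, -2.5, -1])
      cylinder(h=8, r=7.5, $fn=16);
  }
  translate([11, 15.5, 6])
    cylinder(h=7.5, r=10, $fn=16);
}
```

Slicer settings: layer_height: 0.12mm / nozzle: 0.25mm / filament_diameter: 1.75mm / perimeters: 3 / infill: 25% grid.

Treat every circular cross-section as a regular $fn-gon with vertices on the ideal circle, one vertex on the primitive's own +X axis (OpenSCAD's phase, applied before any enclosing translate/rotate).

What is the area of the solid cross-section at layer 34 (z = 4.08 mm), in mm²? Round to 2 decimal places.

At z = 4.08 mm: the r=4.5 cylinder contributes a regular 16-gon of circumradius 4.5 (area = (16/2)·4.500²·sin(360°/16) = 61.99 mm²); the r=7.5 cylinder at (8.5, -2.5) contributes a regular 16-gon of circumradius 7.5 (area = (16/2)·7.500²·sin(360°/16) = 172.21 mm²); Taking the first minus the rest: starting from the r=4.5 cylinder (61.99 mm²), the r=7.5 cylinder at (8.5, -2.5) partially overlaps it — only the 15.37 mm² overlap (of its 172.21 mm²) is removed, clipping the outline — area = 46.62 mm²; the cylinder at (11, 15.5) does not reach this height (z outside [6, 13.5]); Combining (union): only the result so far is present, so the union is just that shape — area = 46.62 mm². Overall, the cross-section is a single solid region. Net area = 46.62 mm².

46.62 mm²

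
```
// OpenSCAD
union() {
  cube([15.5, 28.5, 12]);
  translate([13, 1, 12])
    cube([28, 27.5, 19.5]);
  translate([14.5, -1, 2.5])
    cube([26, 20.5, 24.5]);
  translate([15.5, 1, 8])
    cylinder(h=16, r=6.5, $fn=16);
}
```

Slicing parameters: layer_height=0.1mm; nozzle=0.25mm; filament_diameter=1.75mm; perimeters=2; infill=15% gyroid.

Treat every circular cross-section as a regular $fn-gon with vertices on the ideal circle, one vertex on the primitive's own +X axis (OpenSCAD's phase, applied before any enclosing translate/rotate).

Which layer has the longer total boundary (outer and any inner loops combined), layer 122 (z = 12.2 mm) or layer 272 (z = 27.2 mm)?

layer 122 (z = 12.2 mm)

Layer 122 (z = 12.2): the cube is absent (z outside [0, 12]); the 28×27.5 cube at (13, 1) contributes its full rectangle (perimeter 111.00 mm); the cube at (14.5, -1) (footprint 26×20.5) is included at this height (perimeter 93.00 mm); the r=6.5 cylinder at (15.5, 1) contributes a regular 16-gon of circumradius 6.5 (perimeter = 2·16·6.500·sin(180°/16) = 40.58 mm); Merging all regions: the regions partially overlap (shared area 543.57 mm²), so the edge portions inside another operand are dropped and the merged outline is re-measured after clipping — boundary = 124.24 mm. So its perimeter = 124.24 mm. Layer 272 (z = 27.2): the cube does not reach this height (z outside [0, 12]); the 28×27.5 cube at (13, 1) contributes its full rectangle (perimeter 111.00 mm); the cube at (14.5, -1) is absent (z outside [2.5, 27]); the cylinder at (15.5, 1) is not intersected at this z (z outside [8, 24]); Taking the union: only the 28×27.5 cube at (13, 1) is present, so the union is just that shape — boundary = 111.00 mm. So its perimeter = 111.00 mm. Layer 122 is larger (124.24 vs 111.00 mm).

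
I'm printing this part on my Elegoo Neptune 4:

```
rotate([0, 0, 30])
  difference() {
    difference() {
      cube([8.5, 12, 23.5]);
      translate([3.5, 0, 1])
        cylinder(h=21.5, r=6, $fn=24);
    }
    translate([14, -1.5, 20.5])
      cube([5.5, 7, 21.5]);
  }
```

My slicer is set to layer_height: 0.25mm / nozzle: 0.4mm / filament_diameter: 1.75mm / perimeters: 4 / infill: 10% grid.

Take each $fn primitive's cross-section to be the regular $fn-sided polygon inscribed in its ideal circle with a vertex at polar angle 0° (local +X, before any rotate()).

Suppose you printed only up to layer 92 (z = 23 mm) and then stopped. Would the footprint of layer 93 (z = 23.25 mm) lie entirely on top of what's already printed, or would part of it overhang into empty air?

Compare the two slices. At z = 23: the 8.5×12 cube contributes its full rectangle (area 102.00 mm²); the cylinder at (3.5, 0) does not reach this height (z outside [1, 22.5]); Taking the first minus the rest: none of the subtracted shapes is present at this height, so the 8.5×12 cube is unchanged — area = 102.00 mm²; the cube at (14, -1.5) is present — its section is the full 5.5×7 rectangle (area 38.50 mm²); Subtracting the remaining from the first: starting from the result so far (102.00 mm²), the 5.5×7 cube at (14, -1.5) misses the remaining region (no effect) — area = 102.00 mm²; (rotated 30° about Z; rotation is an isometry so areas/perimeters/island counts are preserved). At z = 23.25: the 8.5×12 cube contributes its full rectangle (area 102.00 mm²); the cylinder at (3.5, 0) is not intersected at this z (z outside [1, 22.5]); After the difference (first − rest): none of the subtracted shapes is present at this height, so the 8.5×12 cube is unchanged — area = 102.00 mm²; the 5.5×7 cube at (14, -1.5) contributes its full rectangle (area 38.50 mm²); After the difference (first − rest): starting from that combined region (102.00 mm²), the 5.5×7 cube at (14, -1.5) misses the remaining region (no effect) — area = 102.00 mm²; (whole slice rotated 30° about Z — lengths, areas and connectivity unchanged). Checking containment: the cross-section at z = 23.25 is a subset of the cross-section at z = 23.

entirely on top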